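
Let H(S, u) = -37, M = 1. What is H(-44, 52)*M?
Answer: -37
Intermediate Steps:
H(-44, 52)*M = -37*1 = -37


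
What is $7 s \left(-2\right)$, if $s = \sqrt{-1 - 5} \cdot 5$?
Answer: $- 70 i \sqrt{6} \approx - 171.46 i$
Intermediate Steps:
$s = 5 i \sqrt{6}$ ($s = \sqrt{-6} \cdot 5 = i \sqrt{6} \cdot 5 = 5 i \sqrt{6} \approx 12.247 i$)
$7 s \left(-2\right) = 7 \cdot 5 i \sqrt{6} \left(-2\right) = 35 i \sqrt{6} \left(-2\right) = - 70 i \sqrt{6}$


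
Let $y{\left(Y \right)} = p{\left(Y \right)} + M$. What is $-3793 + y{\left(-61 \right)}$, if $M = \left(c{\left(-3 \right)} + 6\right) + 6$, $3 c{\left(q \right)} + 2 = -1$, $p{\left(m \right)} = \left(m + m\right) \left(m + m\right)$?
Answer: $11102$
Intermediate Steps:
$p{\left(m \right)} = 4 m^{2}$ ($p{\left(m \right)} = 2 m 2 m = 4 m^{2}$)
$c{\left(q \right)} = -1$ ($c{\left(q \right)} = - \frac{2}{3} + \frac{1}{3} \left(-1\right) = - \frac{2}{3} - \frac{1}{3} = -1$)
$M = 11$ ($M = \left(-1 + 6\right) + 6 = 5 + 6 = 11$)
$y{\left(Y \right)} = 11 + 4 Y^{2}$ ($y{\left(Y \right)} = 4 Y^{2} + 11 = 11 + 4 Y^{2}$)
$-3793 + y{\left(-61 \right)} = -3793 + \left(11 + 4 \left(-61\right)^{2}\right) = -3793 + \left(11 + 4 \cdot 3721\right) = -3793 + \left(11 + 14884\right) = -3793 + 14895 = 11102$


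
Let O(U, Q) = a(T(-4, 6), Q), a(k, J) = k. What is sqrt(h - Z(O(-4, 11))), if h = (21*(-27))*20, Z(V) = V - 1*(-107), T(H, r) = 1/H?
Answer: I*sqrt(45787)/2 ≈ 106.99*I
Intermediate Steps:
O(U, Q) = -1/4 (O(U, Q) = 1/(-4) = -1/4)
Z(V) = 107 + V (Z(V) = V + 107 = 107 + V)
h = -11340 (h = -567*20 = -11340)
sqrt(h - Z(O(-4, 11))) = sqrt(-11340 - (107 - 1/4)) = sqrt(-11340 - 1*427/4) = sqrt(-11340 - 427/4) = sqrt(-45787/4) = I*sqrt(45787)/2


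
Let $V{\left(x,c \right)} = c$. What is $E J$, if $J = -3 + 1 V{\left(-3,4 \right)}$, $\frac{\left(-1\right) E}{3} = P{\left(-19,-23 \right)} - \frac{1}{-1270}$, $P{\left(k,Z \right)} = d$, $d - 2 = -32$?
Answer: $\frac{114297}{1270} \approx 89.998$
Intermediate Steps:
$d = -30$ ($d = 2 - 32 = -30$)
$P{\left(k,Z \right)} = -30$
$E = \frac{114297}{1270}$ ($E = - 3 \left(-30 - \frac{1}{-1270}\right) = - 3 \left(-30 - - \frac{1}{1270}\right) = - 3 \left(-30 + \frac{1}{1270}\right) = \left(-3\right) \left(- \frac{38099}{1270}\right) = \frac{114297}{1270} \approx 89.998$)
$J = 1$ ($J = -3 + 1 \cdot 4 = -3 + 4 = 1$)
$E J = \frac{114297}{1270} \cdot 1 = \frac{114297}{1270}$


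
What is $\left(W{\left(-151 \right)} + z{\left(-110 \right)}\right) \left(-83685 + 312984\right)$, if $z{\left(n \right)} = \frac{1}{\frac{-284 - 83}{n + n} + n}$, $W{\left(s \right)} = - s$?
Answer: $\frac{825146897337}{23833} \approx 3.4622 \cdot 10^{7}$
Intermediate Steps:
$z{\left(n \right)} = \frac{1}{n - \frac{367}{2 n}}$ ($z{\left(n \right)} = \frac{1}{- \frac{367}{2 n} + n} = \frac{1}{n - \frac{367}{2 n}}$)
$\left(W{\left(-151 \right)} + z{\left(-110 \right)}\right) \left(-83685 + 312984\right) = \left(\left(-1\right) \left(-151\right) + 2 \left(-110\right) \frac{1}{-367 + 2 \left(-110\right)^{2}}\right) \left(-83685 + 312984\right) = \left(151 + 2 \left(-110\right) \frac{1}{-367 + 2 \cdot 12100}\right) 229299 = \left(151 + 2 \left(-110\right) \frac{1}{-367 + 24200}\right) 229299 = \left(151 + 2 \left(-110\right) \frac{1}{23833}\right) 229299 = \left(151 - \frac{220}{23833}\right) 229299 = \frac{3598563}{23833} \cdot 229299 = \frac{825146897337}{23833}$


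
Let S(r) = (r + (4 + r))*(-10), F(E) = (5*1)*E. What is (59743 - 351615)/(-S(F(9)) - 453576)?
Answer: 72968/113159 ≈ 0.64483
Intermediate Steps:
F(E) = 5*E
S(r) = -40 - 20*r (S(r) = (4 + 2*r)*(-10) = -40 - 20*r)
(59743 - 351615)/(-S(F(9)) - 453576) = (59743 - 351615)/(-(-40 - 100*9) - 453576) = -291872/(-(-40 - 20*45) - 453576) = -291872/(-(-40 - 900) - 453576) = -291872/(-1*(-940) - 453576) = -291872/(940 - 453576) = -291872/(-452636) = -291872*(-1/452636) = 72968/113159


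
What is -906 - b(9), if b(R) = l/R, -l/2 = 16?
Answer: -8122/9 ≈ -902.44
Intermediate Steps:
l = -32 (l = -2*16 = -32)
b(R) = -32/R
-906 - b(9) = -906 - (-32)/9 = -906 - 1*(-32/9) = -906 + 32/9 = -8122/9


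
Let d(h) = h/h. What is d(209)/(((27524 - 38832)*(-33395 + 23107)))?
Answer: 1/116336704 ≈ 8.5957e-9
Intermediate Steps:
d(h) = 1
d(209)/(((27524 - 38832)*(-33395 + 23107))) = 1/((27524 - 38832)*(-33395 + 23107)) = 1/(-11308*(-10288)) = 1/116336704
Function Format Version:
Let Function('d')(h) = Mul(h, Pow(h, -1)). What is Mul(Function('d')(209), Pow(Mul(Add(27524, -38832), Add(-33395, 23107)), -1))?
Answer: Rational(1, 116336704) ≈ 8.5957e-9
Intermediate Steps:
Function('d')(h) = 1
Mul(Function('d')(209), Pow(Mul(Add(27524, -38832), Add(-33395, 23107)), -1)) = Mul(1, Pow(Mul(Add(27524, -38832), Add(-33395, 23107)), -1)) = Mul(1, Pow(Mul(-11308, -10288), -1)) = Mul(1, Pow(116336704, -1)) = Mul(1, Rational(1, 116336704)) = Rational(1, 116336704)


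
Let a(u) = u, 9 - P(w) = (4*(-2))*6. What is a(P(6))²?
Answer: 3249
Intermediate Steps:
P(w) = 57 (P(w) = 9 - 4*(-2)*6 = 9 - (-8)*6 = 9 - 1*(-48) = 9 + 48 = 57)
a(P(6))² = 57² = 3249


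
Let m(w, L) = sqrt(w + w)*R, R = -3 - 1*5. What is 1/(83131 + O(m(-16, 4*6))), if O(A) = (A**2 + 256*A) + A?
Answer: I/(8224*sqrt(2) + 81083*I) ≈ 1.2084e-5 + 1.7334e-6*I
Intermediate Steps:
R = -8 (R = -3 - 5 = -8)
m(w, L) = -8*sqrt(2)*sqrt(w) (m(w, L) = sqrt(w + w)*(-8) = sqrt(2*w)*(-8) = (sqrt(2)*sqrt(w))*(-8) = -8*sqrt(2)*sqrt(w))
O(A) = A**2 + 257*A
1/(83131 + O(m(-16, 4*6))) = 1/(83131 + (-8*sqrt(2)*sqrt(-16))*(257 - 8*sqrt(2)*sqrt(-16))) = 1/(83131 + (-8*sqrt(2)*4*I)*(257 - 8*sqrt(2)*4*I)) = 1/(83131 + (-32*I*sqrt(2))*(257 - 32*I*sqrt(2))) = 1/(83131 - 32*I*sqrt(2)*(257 - 32*I*sqrt(2)))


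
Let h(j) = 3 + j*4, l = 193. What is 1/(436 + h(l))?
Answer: 1/1211 ≈ 0.00082576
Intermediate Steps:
h(j) = 3 + 4*j
1/(436 + h(l)) = 1/(436 + (3 + 4*193)) = 1/(436 + (3 + 772)) = 1/(436 + 775) = 1/1211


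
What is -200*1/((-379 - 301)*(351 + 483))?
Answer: 5/14178 ≈ 0.00035266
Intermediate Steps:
-200*1/((-379 - 301)*(351 + 483)) = -200/(834*(-680)) = -200/(-567120) = -200*(-1/567120) = 5/14178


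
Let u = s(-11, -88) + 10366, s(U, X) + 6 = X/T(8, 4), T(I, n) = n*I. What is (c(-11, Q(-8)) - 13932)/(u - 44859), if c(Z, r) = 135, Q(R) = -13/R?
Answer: 55188/138007 ≈ 0.39989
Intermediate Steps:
T(I, n) = I*n
s(U, X) = -6 + X/32 (s(U, X) = -6 + X/((8*4)) = -6 + X/32)
u = 41429/4 (u = (-6 + (1/32)*(-88)) + 10366 = (-6 - 11/4) + 10366 = -35/4 + 10366 = 41429/4 ≈ 10357.)
(c(-11, Q(-8)) - 13932)/(u - 44859) = (135 - 13932)/(41429/4 - 44859) = -13797/(-138007/4) = -13797*(-4/138007) = 55188/138007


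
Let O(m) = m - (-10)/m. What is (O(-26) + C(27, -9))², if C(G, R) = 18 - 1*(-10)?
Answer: 441/169 ≈ 2.6095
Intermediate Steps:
C(G, R) = 28 (C(G, R) = 18 + 10 = 28)
O(m) = m + 10/m
(O(-26) + C(27, -9))² = ((-26 + 10/(-26)) + 28)² = ((-26 + 10*(-1/26)) + 28)² = ((-26 - 5/13) + 28)² = (-343/13 + 28)² = (21/13)² = 441/169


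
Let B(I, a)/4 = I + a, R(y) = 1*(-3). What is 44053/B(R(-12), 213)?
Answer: 44053/840 ≈ 52.444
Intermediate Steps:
R(y) = -3
B(I, a) = 4*I + 4*a (B(I, a) = 4*(I + a) = 4*I + 4*a)
44053/B(R(-12), 213) = 44053/(4*(-3) + 4*213) = 44053/(-12 + 852) = 44053/840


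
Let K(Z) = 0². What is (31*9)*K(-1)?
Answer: 0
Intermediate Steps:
K(Z) = 0
(31*9)*K(-1) = (31*9)*0 = 279*0 = 0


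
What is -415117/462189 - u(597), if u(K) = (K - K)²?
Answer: -415117/462189 ≈ -0.89815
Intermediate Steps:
u(K) = 0 (u(K) = 0² = 0)
-415117/462189 - u(597) = -415117/462189 - 1*0 = -415117*1/462189 + 0 = -415117/462189 + 0 = -415117/462189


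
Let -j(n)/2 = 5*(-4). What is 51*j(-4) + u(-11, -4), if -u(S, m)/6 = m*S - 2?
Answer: 1788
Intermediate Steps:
j(n) = 40 (j(n) = -10*(-4) = -2*(-20) = 40)
u(S, m) = 12 - 6*S*m (u(S, m) = -6*(m*S - 2) = -6*(S*m - 2) = -6*(-2 + S*m) = 12 - 6*S*m)
51*j(-4) + u(-11, -4) = 51*40 + (12 - 6*(-11)*(-4)) = 2040 + (12 - 264) = 2040 - 252 = 1788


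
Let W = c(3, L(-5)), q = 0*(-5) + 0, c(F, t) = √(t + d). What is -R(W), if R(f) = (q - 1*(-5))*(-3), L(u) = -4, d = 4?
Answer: 15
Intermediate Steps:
c(F, t) = √(4 + t) (c(F, t) = √(t + 4) = √(4 + t))
q = 0 (q = 0 + 0 = 0)
W = 0 (W = √(4 - 4) = √0 = 0)
R(f) = -15 (R(f) = (0 - 1*(-5))*(-3) = (0 + 5)*(-3) = 5*(-3) = -15)
-R(W) = -1*(-15) = 15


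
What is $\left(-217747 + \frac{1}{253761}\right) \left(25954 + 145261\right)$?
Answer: $- \frac{9460604070426190}{253761} \approx -3.7282 \cdot 10^{10}$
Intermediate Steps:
$\left(-217747 + \frac{1}{253761}\right) \left(25954 + 145261\right) = \left(-217747 + \frac{1}{253761}\right) 171215 = \left(- \frac{55255696466}{253761}\right) 171215 = - \frac{9460604070426190}{253761}$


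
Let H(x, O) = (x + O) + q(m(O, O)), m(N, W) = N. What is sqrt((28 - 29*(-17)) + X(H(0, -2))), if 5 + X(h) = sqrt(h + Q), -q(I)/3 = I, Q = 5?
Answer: sqrt(519) ≈ 22.782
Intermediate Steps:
q(I) = -3*I
H(x, O) = x - 2*O (H(x, O) = (x + O) - 3*O = (O + x) - 3*O = x - 2*O)
X(h) = -5 + sqrt(5 + h) (X(h) = -5 + sqrt(h + 5) = -5 + sqrt(5 + h))
sqrt((28 - 29*(-17)) + X(H(0, -2))) = sqrt((28 - 29*(-17)) + (-5 + sqrt(5 + (0 - 2*(-2))))) = sqrt((28 + 493) + (-5 + sqrt(5 + (0 + 4)))) = sqrt(521 + (-5 + sqrt(5 + 4))) = sqrt(521 + (-5 + sqrt(9))) = sqrt(521 + (-5 + 3)) = sqrt(521 - 2) = sqrt(519)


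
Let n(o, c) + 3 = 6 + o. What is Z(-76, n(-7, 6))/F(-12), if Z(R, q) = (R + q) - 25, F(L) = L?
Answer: 35/4 ≈ 8.7500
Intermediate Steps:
n(o, c) = 3 + o (n(o, c) = -3 + (6 + o) = 3 + o)
Z(R, q) = -25 + R + q
Z(-76, n(-7, 6))/F(-12) = (-25 - 76 + (3 - 7))/(-12) = (-25 - 76 - 4)*(-1/12) = -105*(-1/12) = 35/4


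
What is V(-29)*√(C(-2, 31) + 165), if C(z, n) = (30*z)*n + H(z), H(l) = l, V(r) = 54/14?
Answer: 27*I*√1697/7 ≈ 158.89*I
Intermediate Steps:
V(r) = 27/7 (V(r) = 54*(1/14) = 27/7)
C(z, n) = z + 30*n*z (C(z, n) = (30*z)*n + z = 30*n*z + z = z + 30*n*z)
V(-29)*√(C(-2, 31) + 165) = 27*√(-2*(1 + 30*31) + 165)/7 = 27*√(-2*(1 + 930) + 165)/7 = 27*√(-2*931 + 165)/7 = 27*√(-1862 + 165)/7 = 27*√(-1697)/7 = 27*(I*√1697)/7 = 27*I*√1697/7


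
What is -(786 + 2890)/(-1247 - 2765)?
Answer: 919/1003 ≈ 0.91625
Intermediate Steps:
-(786 + 2890)/(-1247 - 2765) = -3676/(-4012) = -3676*(-1)/4012 = -1*(-919/1003) = 919/1003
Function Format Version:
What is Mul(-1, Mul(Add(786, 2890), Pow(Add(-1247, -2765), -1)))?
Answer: Rational(919, 1003) ≈ 0.91625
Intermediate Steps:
Mul(-1, Mul(Add(786, 2890), Pow(Add(-1247, -2765), -1))) = Mul(-1, Mul(3676, Pow(-4012, -1))) = Mul(-1, Mul(3676, Rational(-1, 4012))) = Mul(-1, Rational(-919, 1003)) = Rational(919, 1003)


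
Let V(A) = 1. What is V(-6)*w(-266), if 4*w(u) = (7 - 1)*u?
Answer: -399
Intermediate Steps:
w(u) = 3*u/2 (w(u) = ((7 - 1)*u)/4 = (6*u)/4 = 3*u/2)
V(-6)*w(-266) = 1*((3/2)*(-266)) = 1*(-399) = -399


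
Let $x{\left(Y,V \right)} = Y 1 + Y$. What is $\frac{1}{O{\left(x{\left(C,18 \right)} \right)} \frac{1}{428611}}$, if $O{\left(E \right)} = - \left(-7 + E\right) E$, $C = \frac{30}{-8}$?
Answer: $- \frac{1714444}{435} \approx -3941.3$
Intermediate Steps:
$C = - \frac{15}{4}$ ($C = 30 \left(- \frac{1}{8}\right) = - \frac{15}{4} \approx -3.75$)
$x{\left(Y,V \right)} = 2 Y$ ($x{\left(Y,V \right)} = Y + Y = 2 Y$)
$O{\left(E \right)} = - E \left(-7 + E\right)$
$\frac{1}{O{\left(x{\left(C,18 \right)} \right)} \frac{1}{428611}} = \frac{1}{2 \left(- \frac{15}{4}\right) \left(7 - 2 \left(- \frac{15}{4}\right)\right) \frac{1}{428611}} = \frac{1}{- \frac{15 \left(7 - - \frac{15}{2}\right)}{2} \cdot \frac{1}{428611}} = \frac{1}{- \frac{15 \left(7 + \frac{15}{2}\right)}{2} \cdot \frac{1}{428611}} = \frac{1}{\left(- \frac{15}{2}\right) \frac{29}{2} \cdot \frac{1}{428611}} = \frac{1}{\left(- \frac{435}{4}\right) \frac{1}{428611}} = \frac{1}{- \frac{435}{1714444}} = - \frac{1714444}{435}$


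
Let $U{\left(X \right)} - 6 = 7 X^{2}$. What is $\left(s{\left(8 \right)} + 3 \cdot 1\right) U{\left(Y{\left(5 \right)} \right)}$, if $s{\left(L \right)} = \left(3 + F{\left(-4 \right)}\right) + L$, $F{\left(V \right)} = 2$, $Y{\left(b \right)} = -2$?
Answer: $544$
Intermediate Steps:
$s{\left(L \right)} = 5 + L$ ($s{\left(L \right)} = \left(3 + 2\right) + L = 5 + L$)
$U{\left(X \right)} = 6 + 7 X^{2}$
$\left(s{\left(8 \right)} + 3 \cdot 1\right) U{\left(Y{\left(5 \right)} \right)} = \left(\left(5 + 8\right) + 3 \cdot 1\right) \left(6 + 7 \left(-2\right)^{2}\right) = \left(13 + 3\right) \left(6 + 7 \cdot 4\right) = 16 \left(6 + 28\right) = 16 \cdot 34 = 544$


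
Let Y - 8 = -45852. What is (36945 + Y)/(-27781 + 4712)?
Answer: 8899/23069 ≈ 0.38576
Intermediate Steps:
Y = -45844 (Y = 8 - 45852 = -45844)
(36945 + Y)/(-27781 + 4712) = (36945 - 45844)/(-27781 + 4712) = -8899/(-23069) = -8899*(-1/23069) = 8899/23069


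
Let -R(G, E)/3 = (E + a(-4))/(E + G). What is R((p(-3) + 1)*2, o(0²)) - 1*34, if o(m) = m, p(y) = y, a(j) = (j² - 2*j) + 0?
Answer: -16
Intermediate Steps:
a(j) = j² - 2*j
R(G, E) = -3*(24 + E)/(E + G) (R(G, E) = -3*(E - 4*(-2 - 4))/(E + G) = -3*(E - 4*(-6))/(E + G) = -3*(E + 24)/(E + G) = -3*(24 + E)/(E + G))
R((p(-3) + 1)*2, o(0²)) - 1*34 = 3*(-24 - 1*0²)/(0² + (-3 + 1)*2) - 1*34 = 3*(-24 - 1*0)/(0 - 2*2) - 34 = 3*(-24 + 0)/(0 - 4) - 34 = 3*(-24)/(-4) - 34 = 3*(-¼)*(-24) - 34 = 18 - 34 = -16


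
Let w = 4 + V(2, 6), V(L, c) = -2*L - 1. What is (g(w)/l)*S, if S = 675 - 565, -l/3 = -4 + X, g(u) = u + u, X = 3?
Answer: -220/3 ≈ -73.333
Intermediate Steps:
V(L, c) = -1 - 2*L
w = -1 (w = 4 + (-1 - 2*2) = 4 + (-1 - 4) = 4 - 5 = -1)
g(u) = 2*u
l = 3 (l = -3*(-4 + 3) = -3*(-1) = 3)
S = 110
(g(w)/l)*S = ((2*(-1))/3)*110 = -2*⅓*110 = -⅔*110 = -220/3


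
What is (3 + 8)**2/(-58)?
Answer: -121/58 ≈ -2.0862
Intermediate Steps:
(3 + 8)**2/(-58) = 11**2*(-1/58) = 121*(-1/58) = -121/58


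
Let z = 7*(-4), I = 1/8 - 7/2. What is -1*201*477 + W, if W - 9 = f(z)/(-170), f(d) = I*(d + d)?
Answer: -16297749/170 ≈ -95869.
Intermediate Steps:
I = -27/8 (I = 1*(⅛) - 7*½ = ⅛ - 7/2 = -27/8 ≈ -3.3750)
z = -28
f(d) = -27*d/4 (f(d) = -27*(d + d)/8 = -27*d/4)
W = 1341/170 (W = 9 - 27/4*(-28)/(-170) = 9 + 189*(-1/170) = 9 - 189/170 = 1341/170 ≈ 7.8882)
-1*201*477 + W = -1*201*477 + 1341/170 = -201*477 + 1341/170 = -95877 + 1341/170 = -16297749/170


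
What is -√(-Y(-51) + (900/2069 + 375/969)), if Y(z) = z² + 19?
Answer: -9*I*√14441291122105/668287 ≈ -51.178*I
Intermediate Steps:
Y(z) = 19 + z²
-√(-Y(-51) + (900/2069 + 375/969)) = -√(-(19 + (-51)²) + (900/2069 + 375/969)) = -√(-(19 + 2601) + (900*(1/2069) + 375*(1/969))) = -√(-1*2620 + (900/2069 + 125/323)) = -√(-2620 + 549325/668287) = -√(-1750362615/668287) = -9*I*√14441291122105/668287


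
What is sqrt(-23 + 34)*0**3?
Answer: 0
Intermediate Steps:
sqrt(-23 + 34)*0**3 = sqrt(11)*0 = 0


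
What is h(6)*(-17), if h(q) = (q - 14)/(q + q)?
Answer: 34/3 ≈ 11.333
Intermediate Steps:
h(q) = (-14 + q)/(2*q) (h(q) = (-14 + q)/((2*q)) = (-14 + q)*(1/(2*q)) = (-14 + q)/(2*q))
h(6)*(-17) = ((½)*(-14 + 6)/6)*(-17) = ((½)*(⅙)*(-8))*(-17) = -⅔*(-17) = 34/3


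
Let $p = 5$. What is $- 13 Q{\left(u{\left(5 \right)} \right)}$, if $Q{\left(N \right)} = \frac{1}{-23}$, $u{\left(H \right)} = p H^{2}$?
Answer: $\frac{13}{23} \approx 0.56522$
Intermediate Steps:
$u{\left(H \right)} = 5 H^{2}$
$Q{\left(N \right)} = - \frac{1}{23}$
$- 13 Q{\left(u{\left(5 \right)} \right)} = \left(-13\right) \left(- \frac{1}{23}\right) = \frac{13}{23}$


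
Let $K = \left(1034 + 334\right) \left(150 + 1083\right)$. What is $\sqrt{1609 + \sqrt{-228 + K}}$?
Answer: $\sqrt{1609 + 2 \sqrt{421629}} \approx 53.923$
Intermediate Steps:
$K = 1686744$ ($K = 1368 \cdot 1233 = 1686744$)
$\sqrt{1609 + \sqrt{-228 + K}} = \sqrt{1609 + \sqrt{-228 + 1686744}} = \sqrt{1609 + \sqrt{1686516}} = \sqrt{1609 + 2 \sqrt{421629}}$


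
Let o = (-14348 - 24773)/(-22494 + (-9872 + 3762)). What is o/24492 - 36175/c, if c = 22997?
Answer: -1949399229751/1239306858192 ≈ -1.5730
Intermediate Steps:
o = 39121/28604 (o = -39121/(-22494 - 6110) = -39121/(-28604) = -39121*(-1/28604) = 39121/28604 ≈ 1.3677)
o/24492 - 36175/c = (39121/28604)/24492 - 36175/22997 = (39121/28604)*(1/24492) - 36175*1/22997 = 39121/700569168 - 36175/22997 = -1949399229751/1239306858192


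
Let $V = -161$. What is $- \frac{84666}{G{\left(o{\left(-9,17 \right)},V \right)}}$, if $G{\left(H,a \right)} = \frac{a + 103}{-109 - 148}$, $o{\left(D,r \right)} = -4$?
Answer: $- \frac{10879581}{29} \approx -3.7516 \cdot 10^{5}$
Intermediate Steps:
$G{\left(H,a \right)} = - \frac{103}{257} - \frac{a}{257}$ ($G{\left(H,a \right)} = \frac{103 + a}{-257} = \left(103 + a\right) \left(- \frac{1}{257}\right) = - \frac{103}{257} - \frac{a}{257}$)
$- \frac{84666}{G{\left(o{\left(-9,17 \right)},V \right)}} = - \frac{84666}{- \frac{103}{257} - - \frac{161}{257}} = - \frac{84666}{- \frac{103}{257} + \frac{161}{257}} = - \frac{84666}{\frac{58}{257}} = \left(-84666\right) \frac{257}{58} = - \frac{10879581}{29}$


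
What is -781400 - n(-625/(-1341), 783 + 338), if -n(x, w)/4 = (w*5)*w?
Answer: 24351420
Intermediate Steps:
n(x, w) = -20*w² (n(x, w) = -4*w*5*w = -4*5*w*w = -20*w²)
-781400 - n(-625/(-1341), 783 + 338) = -781400 - (-20)*(783 + 338)² = -781400 - (-20)*1121² = -781400 - (-20)*1256641 = -781400 - 1*(-25132820) = -781400 + 25132820 = 24351420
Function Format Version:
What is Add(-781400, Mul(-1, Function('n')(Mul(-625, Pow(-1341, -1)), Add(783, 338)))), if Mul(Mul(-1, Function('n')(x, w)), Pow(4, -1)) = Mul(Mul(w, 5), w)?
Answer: 24351420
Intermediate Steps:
Function('n')(x, w) = Mul(-20, Pow(w, 2)) (Function('n')(x, w) = Mul(-4, Mul(Mul(w, 5), w)) = Mul(-4, Mul(Mul(5, w), w)) = Mul(-4, Mul(5, Pow(w, 2))) = Mul(-20, Pow(w, 2)))
Add(-781400, Mul(-1, Function('n')(Mul(-625, Pow(-1341, -1)), Add(783, 338)))) = Add(-781400, Mul(-1, Mul(-20, Pow(Add(783, 338), 2)))) = Add(-781400, Mul(-1, Mul(-20, Pow(1121, 2)))) = Add(-781400, Mul(-1, Mul(-20, 1256641))) = Add(-781400, Mul(-1, -25132820)) = Add(-781400, 25132820) = 24351420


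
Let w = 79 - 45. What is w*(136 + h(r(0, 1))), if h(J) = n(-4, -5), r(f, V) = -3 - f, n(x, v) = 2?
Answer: 4692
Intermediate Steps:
h(J) = 2
w = 34
w*(136 + h(r(0, 1))) = 34*(136 + 2) = 34*138 = 4692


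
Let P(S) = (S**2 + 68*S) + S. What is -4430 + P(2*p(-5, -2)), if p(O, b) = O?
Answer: -5020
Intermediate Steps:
P(S) = S**2 + 69*S
-4430 + P(2*p(-5, -2)) = -4430 + (2*(-5))*(69 + 2*(-5)) = -4430 - 10*(69 - 10) = -4430 - 10*59 = -4430 - 590 = -5020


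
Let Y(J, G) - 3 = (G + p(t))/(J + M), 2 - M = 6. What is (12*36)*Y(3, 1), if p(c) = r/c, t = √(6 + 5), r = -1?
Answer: 864 + 432*√11/11 ≈ 994.25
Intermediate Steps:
M = -4 (M = 2 - 1*6 = 2 - 6 = -4)
t = √11 ≈ 3.3166
p(c) = -1/c
Y(J, G) = 3 + (G - √11/11)/(-4 + J) (Y(J, G) = 3 + (G - 1/(√11))/(J - 4) = 3 + (G - √11/11)/(-4 + J))
(12*36)*Y(3, 1) = (12*36)*((-12 + 1 + 3*3 - √11/11)/(-4 + 3)) = 432*((-12 + 1 + 9 - √11/11)/(-1)) = 432*(-(-2 - √11/11)) = 432*(2 + √11/11) = 864 + 432*√11/11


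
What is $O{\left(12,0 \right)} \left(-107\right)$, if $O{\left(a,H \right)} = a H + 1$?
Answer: $-107$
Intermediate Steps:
$O{\left(a,H \right)} = 1 + H a$ ($O{\left(a,H \right)} = H a + 1 = 1 + H a$)
$O{\left(12,0 \right)} \left(-107\right) = \left(1 + 0 \cdot 12\right) \left(-107\right) = \left(1 + 0\right) \left(-107\right) = 1 \left(-107\right) = -107$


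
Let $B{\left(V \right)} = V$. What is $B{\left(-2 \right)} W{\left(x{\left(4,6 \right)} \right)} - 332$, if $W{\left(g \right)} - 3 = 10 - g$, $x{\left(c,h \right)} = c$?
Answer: $-350$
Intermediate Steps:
$W{\left(g \right)} = 13 - g$ ($W{\left(g \right)} = 3 - \left(-10 + g\right) = 13 - g$)
$B{\left(-2 \right)} W{\left(x{\left(4,6 \right)} \right)} - 332 = - 2 \left(13 - 4\right) - 332 = \left(-2\right) 9 - 332 = -18 - 332 = -350$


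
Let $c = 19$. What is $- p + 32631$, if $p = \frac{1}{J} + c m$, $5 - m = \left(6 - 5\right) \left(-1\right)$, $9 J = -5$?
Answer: $\frac{162594}{5} \approx 32519.0$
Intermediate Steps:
$J = - \frac{5}{9}$ ($J = \frac{1}{9} \left(-5\right) = - \frac{5}{9} \approx -0.55556$)
$m = 6$ ($m = 5 - \left(6 - 5\right) \left(-1\right) = 5 - 1 \left(-1\right) = 5 - -1 = 5 + 1 = 6$)
$p = \frac{561}{5}$ ($p = \frac{1}{- \frac{5}{9}} + 19 \cdot 6 = - \frac{9}{5} + 114 = \frac{561}{5} \approx 112.2$)
$- p + 32631 = \left(-1\right) \frac{561}{5} + 32631 = - \frac{561}{5} + 32631 = \frac{162594}{5}$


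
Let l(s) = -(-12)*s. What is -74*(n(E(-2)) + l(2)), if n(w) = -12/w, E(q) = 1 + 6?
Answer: -11544/7 ≈ -1649.1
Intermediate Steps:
E(q) = 7
l(s) = 12*s
-74*(n(E(-2)) + l(2)) = -74*(-12/7 + 12*2) = -74*(-12*⅐ + 24) = -74*(-12/7 + 24) = -74*156/7 = -11544/7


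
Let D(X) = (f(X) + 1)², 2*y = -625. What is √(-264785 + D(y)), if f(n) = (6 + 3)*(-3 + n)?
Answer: √31169189/2 ≈ 2791.5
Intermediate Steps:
y = -625/2 (y = (½)*(-625) = -625/2 ≈ -312.50)
f(n) = -27 + 9*n (f(n) = 9*(-3 + n) = -27 + 9*n)
D(X) = (-26 + 9*X)² (D(X) = ((-27 + 9*X) + 1)² = (-26 + 9*X)²)
√(-264785 + D(y)) = √(-264785 + (-26 + 9*(-625/2))²) = √(-264785 + (-26 - 5625/2)²) = √(-264785 + (-5677/2)²) = √(-264785 + 32228329/4) = √(31169189/4) = √31169189/2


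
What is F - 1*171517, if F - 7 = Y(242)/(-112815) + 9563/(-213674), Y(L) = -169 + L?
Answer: -4134358091936147/24105632310 ≈ -1.7151e+5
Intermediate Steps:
F = 167644978123/24105632310 (F = 7 + ((-169 + 242)/(-112815) + 9563/(-213674)) = 7 + (73*(-1/112815) + 9563*(-1/213674)) = 7 + (-73/112815 - 9563/213674) = 7 - 1094448047/24105632310 = 167644978123/24105632310 ≈ 6.9546)
F - 1*171517 = 167644978123/24105632310 - 1*171517 = 167644978123/24105632310 - 171517 = -4134358091936147/24105632310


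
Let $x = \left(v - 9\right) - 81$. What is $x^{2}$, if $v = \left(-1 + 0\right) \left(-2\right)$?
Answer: $7744$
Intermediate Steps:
$v = 2$ ($v = \left(-1\right) \left(-2\right) = 2$)
$x = -88$ ($x = \left(2 - 9\right) - 81 = -7 - 81 = -88$)
$x^{2} = \left(-88\right)^{2} = 7744$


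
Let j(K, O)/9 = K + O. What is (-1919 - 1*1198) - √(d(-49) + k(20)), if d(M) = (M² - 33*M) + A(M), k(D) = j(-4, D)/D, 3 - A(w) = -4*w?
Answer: -3117 - 3*√10645/5 ≈ -3178.9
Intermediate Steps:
A(w) = 3 + 4*w (A(w) = 3 - (-4)*w = 3 + 4*w)
j(K, O) = 9*K + 9*O (j(K, O) = 9*(K + O) = 9*K + 9*O)
k(D) = (-36 + 9*D)/D (k(D) = (9*(-4) + 9*D)/D = (-36 + 9*D)/D)
d(M) = 3 + M² - 29*M (d(M) = (M² - 33*M) + (3 + 4*M) = 3 + M² - 29*M)
(-1919 - 1*1198) - √(d(-49) + k(20)) = (-1919 - 1*1198) - √((3 + (-49)² - 29*(-49)) + (9 - 36/20)) = (-1919 - 1198) - √((3 + 2401 + 1421) + (9 - 36*1/20)) = -3117 - √(3825 + (9 - 9/5)) = -3117 - √(3825 + 36/5) = -3117 - √(19161/5) = -3117 - 3*√10645/5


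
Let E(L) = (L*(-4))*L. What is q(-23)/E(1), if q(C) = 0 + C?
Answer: 23/4 ≈ 5.7500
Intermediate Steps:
q(C) = C
E(L) = -4*L**2 (E(L) = (-4*L)*L = -4*L**2)
q(-23)/E(1) = -23/((-4*1**2)) = -23/((-4*1)) = -23/(-4) = -23*(-1/4) = 23/4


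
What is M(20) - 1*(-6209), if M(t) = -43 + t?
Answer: 6186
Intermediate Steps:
M(20) - 1*(-6209) = (-43 + 20) - 1*(-6209) = -23 + 6209 = 6186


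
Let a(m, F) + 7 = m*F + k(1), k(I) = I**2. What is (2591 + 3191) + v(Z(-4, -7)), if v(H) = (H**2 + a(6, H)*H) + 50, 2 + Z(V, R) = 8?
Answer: 6048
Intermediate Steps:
Z(V, R) = 6 (Z(V, R) = -2 + 8 = 6)
a(m, F) = -6 + F*m (a(m, F) = -7 + (m*F + 1**2) = -7 + (F*m + 1) = -7 + (1 + F*m) = -6 + F*m)
v(H) = 50 + H**2 + H*(-6 + 6*H) (v(H) = (H**2 + (-6 + H*6)*H) + 50 = (H**2 + (-6 + 6*H)*H) + 50 = (H**2 + H*(-6 + 6*H)) + 50 = 50 + H**2 + H*(-6 + 6*H))
(2591 + 3191) + v(Z(-4, -7)) = (2591 + 3191) + (50 - 6*6 + 7*6**2) = 5782 + (50 - 36 + 7*36) = 5782 + (50 - 36 + 252) = 5782 + 266 = 6048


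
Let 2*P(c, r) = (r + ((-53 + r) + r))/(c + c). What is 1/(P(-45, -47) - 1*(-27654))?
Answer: 90/2488957 ≈ 3.6160e-5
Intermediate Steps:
P(c, r) = (-53 + 3*r)/(4*c) (P(c, r) = ((r + ((-53 + r) + r))/(c + c))/2 = ((r + (-53 + 2*r))/((2*c)))/2 = ((-53 + 3*r)*(1/(2*c)))/2 = ((-53 + 3*r)/(2*c))/2 = (-53 + 3*r)/(4*c))
1/(P(-45, -47) - 1*(-27654)) = 1/((¼)*(-53 + 3*(-47))/(-45) - 1*(-27654)) = 1/((¼)*(-1/45)*(-53 - 141) + 27654) = 1/((¼)*(-1/45)*(-194) + 27654) = 1/(97/90 + 27654) = 1/(2488957/90) = 90/2488957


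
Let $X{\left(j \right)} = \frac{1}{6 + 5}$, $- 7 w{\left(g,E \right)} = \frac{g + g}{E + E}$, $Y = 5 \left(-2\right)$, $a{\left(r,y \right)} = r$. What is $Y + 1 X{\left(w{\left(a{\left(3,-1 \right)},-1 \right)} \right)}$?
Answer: $- \frac{109}{11} \approx -9.9091$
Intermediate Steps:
$Y = -10$
$w{\left(g,E \right)} = - \frac{g}{7 E}$ ($w{\left(g,E \right)} = - \frac{\left(g + g\right) \frac{1}{E + E}}{7} = - \frac{2 g \frac{1}{2 E}}{7} = - \frac{g \frac{1}{E}}{7} = - \frac{g}{7 E}$)
$X{\left(j \right)} = \frac{1}{11}$
$Y + 1 X{\left(w{\left(a{\left(3,-1 \right)},-1 \right)} \right)} = -10 + 1 \cdot \frac{1}{11} = -10 + \frac{1}{11} = - \frac{109}{11}$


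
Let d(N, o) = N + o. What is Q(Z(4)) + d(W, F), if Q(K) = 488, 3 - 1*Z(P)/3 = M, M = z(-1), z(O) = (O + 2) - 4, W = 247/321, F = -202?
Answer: 92053/321 ≈ 286.77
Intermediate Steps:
W = 247/321 (W = 247*(1/321) = 247/321 ≈ 0.76947)
z(O) = -2 + O (z(O) = (2 + O) - 4 = -2 + O)
M = -3 (M = -2 - 1 = -3)
Z(P) = 18 (Z(P) = 9 - 3*(-3) = 9 + 9 = 18)
Q(Z(4)) + d(W, F) = 488 + (247/321 - 202) = 488 - 64595/321 = 92053/321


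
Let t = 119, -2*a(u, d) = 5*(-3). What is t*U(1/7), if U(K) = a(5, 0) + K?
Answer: 1819/2 ≈ 909.50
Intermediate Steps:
a(u, d) = 15/2 (a(u, d) = -5*(-3)/2 = -½*(-15) = 15/2)
U(K) = 15/2 + K
t*U(1/7) = 119*(15/2 + 1/7) = 119*(15/2 + ⅐) = 119*(107/14) = 1819/2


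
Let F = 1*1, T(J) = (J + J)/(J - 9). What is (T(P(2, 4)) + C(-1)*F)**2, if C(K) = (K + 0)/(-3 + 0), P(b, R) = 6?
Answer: 121/9 ≈ 13.444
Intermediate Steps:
C(K) = -K/3 (C(K) = K/(-3) = K*(-1/3) = -K/3)
T(J) = 2*J/(-9 + J) (T(J) = (2*J)/(-9 + J) = 2*J/(-9 + J))
F = 1
(T(P(2, 4)) + C(-1)*F)**2 = (2*6/(-9 + 6) - 1/3*(-1)*1)**2 = (2*6/(-3) + (1/3)*1)**2 = (2*6*(-1/3) + 1/3)**2 = (-4 + 1/3)**2 = (-11/3)**2 = 121/9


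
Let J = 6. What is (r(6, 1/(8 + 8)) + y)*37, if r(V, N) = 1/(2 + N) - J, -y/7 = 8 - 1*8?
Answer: -6734/33 ≈ -204.06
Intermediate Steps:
y = 0 (y = -7*(8 - 1*8) = -7*(8 - 8) = -7*0 = 0)
r(V, N) = -6 + 1/(2 + N) (r(V, N) = 1/(2 + N) - 1*6 = 1/(2 + N) - 6 = -6 + 1/(2 + N))
(r(6, 1/(8 + 8)) + y)*37 = ((-11 - 6/(8 + 8))/(2 + 1/(8 + 8)) + 0)*37 = ((-11 - 6/16)/(2 + 1/16) + 0)*37 = ((-11 - 6*1/16)/(2 + 1/16) + 0)*37 = ((-11 - 3/8)/(33/16) + 0)*37 = ((16/33)*(-91/8) + 0)*37 = (-182/33 + 0)*37 = -182/33*37 = -6734/33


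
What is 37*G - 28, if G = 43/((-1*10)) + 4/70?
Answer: -12949/70 ≈ -184.99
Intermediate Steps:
G = -297/70 (G = 43/(-10) + 4*(1/70) = 43*(-1/10) + 2/35 = -43/10 + 2/35 = -297/70 ≈ -4.2429)
37*G - 28 = 37*(-297/70) - 28 = -10989/70 - 28 = -12949/70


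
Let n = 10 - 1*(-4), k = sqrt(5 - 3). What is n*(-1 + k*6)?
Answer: -14 + 84*sqrt(2) ≈ 104.79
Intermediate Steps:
k = sqrt(2) ≈ 1.4142
n = 14 (n = 10 + 4 = 14)
n*(-1 + k*6) = 14*(-1 + sqrt(2)*6) = 14*(-1 + 6*sqrt(2)) = -14 + 84*sqrt(2)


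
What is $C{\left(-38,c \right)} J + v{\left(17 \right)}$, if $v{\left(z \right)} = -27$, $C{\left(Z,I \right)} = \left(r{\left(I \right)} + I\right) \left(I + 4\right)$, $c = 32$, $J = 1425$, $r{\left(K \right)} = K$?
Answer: $3283173$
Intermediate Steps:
$C{\left(Z,I \right)} = 2 I \left(4 + I\right)$ ($C{\left(Z,I \right)} = \left(I + I\right) \left(I + 4\right) = 2 I \left(4 + I\right)$)
$C{\left(-38,c \right)} J + v{\left(17 \right)} = 2 \cdot 32 \left(4 + 32\right) 1425 - 27 = 2 \cdot 32 \cdot 36 \cdot 1425 - 27 = 2304 \cdot 1425 - 27 = 3283200 - 27 = 3283173$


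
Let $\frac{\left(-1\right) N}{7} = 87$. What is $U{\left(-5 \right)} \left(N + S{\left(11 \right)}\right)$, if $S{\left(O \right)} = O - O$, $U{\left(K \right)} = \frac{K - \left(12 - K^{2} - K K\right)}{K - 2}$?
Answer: $2871$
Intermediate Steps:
$N = -609$ ($N = \left(-7\right) 87 = -609$)
$U{\left(K \right)} = \frac{-12 + K + 2 K^{2}}{-2 + K}$ ($U{\left(K \right)} = \frac{K + \left(\left(K^{2} + K^{2}\right) - 12\right)}{-2 + K} = \frac{K + \left(2 K^{2} - 12\right)}{-2 + K} = \frac{K + \left(-12 + 2 K^{2}\right)}{-2 + K} = \frac{-12 + K + 2 K^{2}}{-2 + K}$)
$S{\left(O \right)} = 0$
$U{\left(-5 \right)} \left(N + S{\left(11 \right)}\right) = \frac{-12 - 5 + 2 \left(-5\right)^{2}}{-2 - 5} \left(-609 + 0\right) = \frac{-12 - 5 + 2 \cdot 25}{-7} \left(-609\right) = - \frac{-12 - 5 + 50}{7} \left(-609\right) = \left(- \frac{1}{7}\right) 33 \left(-609\right) = \left(- \frac{33}{7}\right) \left(-609\right) = 2871$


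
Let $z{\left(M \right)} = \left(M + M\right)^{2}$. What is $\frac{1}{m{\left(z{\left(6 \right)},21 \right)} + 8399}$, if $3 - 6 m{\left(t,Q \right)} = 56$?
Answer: $\frac{6}{50341} \approx 0.00011919$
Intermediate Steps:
$z{\left(M \right)} = 4 M^{2}$ ($z{\left(M \right)} = \left(2 M\right)^{2} = 4 M^{2}$)
$m{\left(t,Q \right)} = - \frac{53}{6}$ ($m{\left(t,Q \right)} = \frac{1}{2} - \frac{28}{3} = - \frac{53}{6}$)
$\frac{1}{m{\left(z{\left(6 \right)},21 \right)} + 8399} = \frac{1}{- \frac{53}{6} + 8399} = \frac{1}{\frac{50341}{6}} = \frac{6}{50341}$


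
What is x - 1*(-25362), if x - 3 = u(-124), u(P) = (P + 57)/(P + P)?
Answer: 6290587/248 ≈ 25365.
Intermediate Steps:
u(P) = (57 + P)/(2*P) (u(P) = (57 + P)/((2*P)) = (57 + P)*(1/(2*P)) = (57 + P)/(2*P))
x = 811/248 (x = 3 + (1/2)*(57 - 124)/(-124) = 3 + (1/2)*(-1/124)*(-67) = 3 + 67/248 = 811/248 ≈ 3.2702)
x - 1*(-25362) = 811/248 - 1*(-25362) = 811/248 + 25362 = 6290587/248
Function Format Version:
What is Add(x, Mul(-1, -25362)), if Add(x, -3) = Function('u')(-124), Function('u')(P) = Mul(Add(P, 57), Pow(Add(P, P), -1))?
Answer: Rational(6290587, 248) ≈ 25365.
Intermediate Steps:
Function('u')(P) = Mul(Rational(1, 2), Pow(P, -1), Add(57, P)) (Function('u')(P) = Mul(Add(57, P), Pow(Mul(2, P), -1)) = Mul(Add(57, P), Mul(Rational(1, 2), Pow(P, -1))) = Mul(Rational(1, 2), Pow(P, -1), Add(57, P)))
x = Rational(811, 248) (x = Add(3, Mul(Rational(1, 2), Pow(-124, -1), Add(57, -124))) = Add(3, Mul(Rational(1, 2), Rational(-1, 124), -67)) = Add(3, Rational(67, 248)) = Rational(811, 248) ≈ 3.2702)
Add(x, Mul(-1, -25362)) = Add(Rational(811, 248), Mul(-1, -25362)) = Add(Rational(811, 248), 25362) = Rational(6290587, 248)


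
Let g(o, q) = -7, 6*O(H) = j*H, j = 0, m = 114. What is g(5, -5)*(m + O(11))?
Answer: -798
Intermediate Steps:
O(H) = 0 (O(H) = (0*H)/6 = (1/6)*0 = 0)
g(5, -5)*(m + O(11)) = -7*(114 + 0) = -7*114 = -798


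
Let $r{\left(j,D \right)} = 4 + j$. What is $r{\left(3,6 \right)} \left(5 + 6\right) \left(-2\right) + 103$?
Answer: $-51$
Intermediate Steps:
$r{\left(3,6 \right)} \left(5 + 6\right) \left(-2\right) + 103 = \left(4 + 3\right) \left(5 + 6\right) \left(-2\right) + 103 = 7 \cdot 11 \left(-2\right) + 103 = 7 \left(-22\right) + 103 = -154 + 103 = -51$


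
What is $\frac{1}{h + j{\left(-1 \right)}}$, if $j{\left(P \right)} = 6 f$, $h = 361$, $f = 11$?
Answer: $\frac{1}{427} \approx 0.0023419$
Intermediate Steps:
$j{\left(P \right)} = 66$ ($j{\left(P \right)} = 6 \cdot 11 = 66$)
$\frac{1}{h + j{\left(-1 \right)}} = \frac{1}{361 + 66} = \frac{1}{427}$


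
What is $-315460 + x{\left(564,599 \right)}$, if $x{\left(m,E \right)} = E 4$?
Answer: $-313064$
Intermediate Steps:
$x{\left(m,E \right)} = 4 E$
$-315460 + x{\left(564,599 \right)} = -315460 + 4 \cdot 599 = -315460 + 2396 = -313064$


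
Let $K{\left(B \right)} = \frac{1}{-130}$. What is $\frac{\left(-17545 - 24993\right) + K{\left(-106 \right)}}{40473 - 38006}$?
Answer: $- \frac{5529941}{320710} \approx -17.243$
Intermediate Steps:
$K{\left(B \right)} = - \frac{1}{130}$
$\frac{\left(-17545 - 24993\right) + K{\left(-106 \right)}}{40473 - 38006} = \frac{\left(-17545 - 24993\right) - \frac{1}{130}}{40473 - 38006} = \frac{-42538 - \frac{1}{130}}{2467} = \left(- \frac{5529941}{130}\right) \frac{1}{2467} = - \frac{5529941}{320710}$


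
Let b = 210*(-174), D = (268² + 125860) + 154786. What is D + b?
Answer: 315930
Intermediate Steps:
D = 352470 (D = (71824 + 125860) + 154786 = 197684 + 154786 = 352470)
b = -36540
D + b = 352470 - 36540 = 315930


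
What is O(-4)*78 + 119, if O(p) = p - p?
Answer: 119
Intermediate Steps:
O(p) = 0
O(-4)*78 + 119 = 0*78 + 119 = 0 + 119 = 119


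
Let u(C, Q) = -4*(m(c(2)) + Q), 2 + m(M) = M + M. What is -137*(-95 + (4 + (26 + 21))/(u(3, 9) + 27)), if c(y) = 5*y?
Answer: 353734/27 ≈ 13101.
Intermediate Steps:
m(M) = -2 + 2*M (m(M) = -2 + (M + M) = -2 + 2*M)
u(C, Q) = -72 - 4*Q (u(C, Q) = -4*((-2 + 2*(5*2)) + Q) = -4*((-2 + 2*10) + Q) = -4*((-2 + 20) + Q) = -4*(18 + Q) = -72 - 4*Q)
-137*(-95 + (4 + (26 + 21))/(u(3, 9) + 27)) = -137*(-95 + (4 + (26 + 21))/((-72 - 4*9) + 27)) = -137*(-95 + (4 + 47)/((-72 - 36) + 27)) = -137*(-95 + 51/(-108 + 27)) = -137*(-95 + 51/(-81)) = -137*(-95 + 51*(-1/81)) = -137*(-95 - 17/27) = -137*(-2582/27) = 353734/27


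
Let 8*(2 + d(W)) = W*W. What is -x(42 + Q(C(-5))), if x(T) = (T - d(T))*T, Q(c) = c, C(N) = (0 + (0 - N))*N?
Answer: 2329/8 ≈ 291.13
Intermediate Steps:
d(W) = -2 + W**2/8 (d(W) = -2 + (W*W)/8 = -2 + W**2/8)
C(N) = -N**2 (C(N) = (0 - N)*N = (-N)*N = -N**2)
x(T) = T*(2 + T - T**2/8) (x(T) = (T - (-2 + T**2/8))*T = (T + (2 - T**2/8))*T = (2 + T - T**2/8)*T = T*(2 + T - T**2/8))
-x(42 + Q(C(-5))) = -(42 - 1*(-5)**2)*(16 - (42 - 1*(-5)**2)**2 + 8*(42 - 1*(-5)**2))/8 = -(42 - 1*25)*(16 - (42 - 1*25)**2 + 8*(42 - 1*25))/8 = -(42 - 25)*(16 - (42 - 25)**2 + 8*(42 - 25))/8 = -17*(16 - 1*17**2 + 8*17)/8 = -17*(16 - 1*289 + 136)/8 = -17*(16 - 289 + 136)/8 = -17*(-137)/8 = -1*(-2329/8) = 2329/8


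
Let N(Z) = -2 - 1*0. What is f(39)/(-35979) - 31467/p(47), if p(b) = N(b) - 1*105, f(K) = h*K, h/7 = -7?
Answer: 377451890/1283251 ≈ 294.14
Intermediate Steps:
N(Z) = -2 (N(Z) = -2 + 0 = -2)
h = -49 (h = 7*(-7) = -49)
f(K) = -49*K
p(b) = -107 (p(b) = -2 - 1*105 = -2 - 105 = -107)
f(39)/(-35979) - 31467/p(47) = -49*39/(-35979) - 31467/(-107) = -1911*(-1/35979) - 31467*(-1/107) = 637/11993 + 31467/107 = 377451890/1283251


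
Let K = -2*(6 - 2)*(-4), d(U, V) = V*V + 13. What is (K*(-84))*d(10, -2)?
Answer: -45696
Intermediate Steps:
d(U, V) = 13 + V² (d(U, V) = V² + 13 = 13 + V²)
K = 32 (K = -8*(-4) = -2*(-16) = 32)
(K*(-84))*d(10, -2) = (32*(-84))*(13 + (-2)²) = -2688*(13 + 4) = -2688*17 = -45696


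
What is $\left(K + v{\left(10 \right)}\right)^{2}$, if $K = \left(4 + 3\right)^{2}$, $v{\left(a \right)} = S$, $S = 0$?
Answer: $2401$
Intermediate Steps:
$v{\left(a \right)} = 0$
$K = 49$ ($K = 7^{2} = 49$)
$\left(K + v{\left(10 \right)}\right)^{2} = \left(49 + 0\right)^{2} = 49^{2} = 2401$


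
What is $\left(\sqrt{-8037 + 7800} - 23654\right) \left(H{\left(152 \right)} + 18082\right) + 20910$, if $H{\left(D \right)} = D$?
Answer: $-431286126 + 18234 i \sqrt{237} \approx -4.3129 \cdot 10^{8} + 2.8071 \cdot 10^{5} i$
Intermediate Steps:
$\left(\sqrt{-8037 + 7800} - 23654\right) \left(H{\left(152 \right)} + 18082\right) + 20910 = \left(\sqrt{-8037 + 7800} - 23654\right) \left(152 + 18082\right) + 20910 = \left(\sqrt{-237} - 23654\right) 18234 + 20910 = \left(i \sqrt{237} - 23654\right) 18234 + 20910 = \left(-23654 + i \sqrt{237}\right) 18234 + 20910 = \left(-431307036 + 18234 i \sqrt{237}\right) + 20910 = -431286126 + 18234 i \sqrt{237}$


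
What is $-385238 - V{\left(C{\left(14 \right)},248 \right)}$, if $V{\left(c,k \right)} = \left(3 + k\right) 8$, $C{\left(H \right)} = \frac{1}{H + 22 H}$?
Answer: $-387246$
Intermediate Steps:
$C{\left(H \right)} = \frac{1}{23 H}$
$V{\left(c,k \right)} = 24 + 8 k$
$-385238 - V{\left(C{\left(14 \right)},248 \right)} = -385238 - \left(24 + 8 \cdot 248\right) = -385238 - \left(24 + 1984\right) = -385238 - 2008 = -387246$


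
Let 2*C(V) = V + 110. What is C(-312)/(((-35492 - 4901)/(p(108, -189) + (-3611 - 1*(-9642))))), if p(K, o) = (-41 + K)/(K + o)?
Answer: 49332844/3271833 ≈ 15.078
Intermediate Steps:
p(K, o) = (-41 + K)/(K + o)
C(V) = 55 + V/2 (C(V) = (V + 110)/2 = (110 + V)/2 = 55 + V/2)
C(-312)/(((-35492 - 4901)/(p(108, -189) + (-3611 - 1*(-9642))))) = (55 + (1/2)*(-312))/(((-35492 - 4901)/((-41 + 108)/(108 - 189) + (-3611 - 1*(-9642))))) = (55 - 156)/((-40393/(67/(-81) + (-3611 + 9642)))) = -101/((-40393/(-1/81*67 + 6031))) = -101/((-40393/(-67/81 + 6031))) = -101/((-40393/488444/81)) = -101/((-40393*81/488444)) = -101/(-3271833/488444) = -101*(-488444/3271833) = 49332844/3271833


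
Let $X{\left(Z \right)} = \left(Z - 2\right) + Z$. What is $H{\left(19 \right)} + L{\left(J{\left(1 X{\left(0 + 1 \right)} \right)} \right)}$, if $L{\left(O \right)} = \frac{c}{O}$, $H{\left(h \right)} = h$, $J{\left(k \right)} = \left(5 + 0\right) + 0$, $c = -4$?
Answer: $\frac{91}{5} \approx 18.2$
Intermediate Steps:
$X{\left(Z \right)} = -2 + 2 Z$ ($X{\left(Z \right)} = \left(-2 + Z\right) + Z = -2 + 2 Z$)
$J{\left(k \right)} = 5$ ($J{\left(k \right)} = 5 + 0 = 5$)
$L{\left(O \right)} = - \frac{4}{O}$
$H{\left(19 \right)} + L{\left(J{\left(1 X{\left(0 + 1 \right)} \right)} \right)} = 19 - \frac{4}{5} = \frac{91}{5}$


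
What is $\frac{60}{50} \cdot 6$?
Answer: $\frac{36}{5} \approx 7.2$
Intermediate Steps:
$\frac{60}{50} \cdot 6 = 60 \cdot \frac{1}{50} \cdot 6 = \frac{6}{5} \cdot 6 = \frac{36}{5}$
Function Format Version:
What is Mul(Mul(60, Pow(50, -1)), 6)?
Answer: Rational(36, 5) ≈ 7.2000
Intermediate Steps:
Mul(Mul(60, Pow(50, -1)), 6) = Mul(Mul(60, Rational(1, 50)), 6) = Mul(Rational(6, 5), 6) = Rational(36, 5)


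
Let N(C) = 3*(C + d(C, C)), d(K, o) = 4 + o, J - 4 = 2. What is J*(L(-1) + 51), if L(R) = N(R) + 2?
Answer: 354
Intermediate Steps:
J = 6 (J = 4 + 2 = 6)
N(C) = 12 + 6*C (N(C) = 3*(C + (4 + C)) = 3*(4 + 2*C) = 12 + 6*C)
L(R) = 14 + 6*R (L(R) = (12 + 6*R) + 2 = 14 + 6*R)
J*(L(-1) + 51) = 6*((14 + 6*(-1)) + 51) = 6*((14 - 6) + 51) = 6*(8 + 51) = 6*59 = 354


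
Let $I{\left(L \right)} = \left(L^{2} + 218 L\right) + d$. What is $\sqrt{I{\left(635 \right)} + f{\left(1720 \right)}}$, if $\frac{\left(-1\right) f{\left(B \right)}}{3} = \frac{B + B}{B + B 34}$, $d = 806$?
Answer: $\frac{\sqrt{664514515}}{35} \approx 736.52$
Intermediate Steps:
$I{\left(L \right)} = 806 + L^{2} + 218 L$ ($I{\left(L \right)} = \left(L^{2} + 218 L\right) + 806 = 806 + L^{2} + 218 L$)
$f{\left(B \right)} = - \frac{6}{35}$ ($f{\left(B \right)} = - 3 \frac{B + B}{B + B 34} = - 3 \frac{2 B}{B + 34 B} = - 3 \frac{2 B}{35 B} = - 3 \cdot 2 B \frac{1}{35 B} = \left(-3\right) \frac{2}{35} = - \frac{6}{35}$)
$\sqrt{I{\left(635 \right)} + f{\left(1720 \right)}} = \sqrt{\left(806 + 635^{2} + 218 \cdot 635\right) - \frac{6}{35}} = \sqrt{\left(806 + 403225 + 138430\right) - \frac{6}{35}} = \sqrt{542461 - \frac{6}{35}} = \sqrt{\frac{18986129}{35}} = \frac{\sqrt{664514515}}{35}$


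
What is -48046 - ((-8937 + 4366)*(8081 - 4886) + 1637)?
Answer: 14554662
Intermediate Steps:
-48046 - ((-8937 + 4366)*(8081 - 4886) + 1637) = -48046 - (-4571*3195 + 1637) = -48046 - (-14604345 + 1637) = -48046 - 1*(-14602708) = -48046 + 14602708 = 14554662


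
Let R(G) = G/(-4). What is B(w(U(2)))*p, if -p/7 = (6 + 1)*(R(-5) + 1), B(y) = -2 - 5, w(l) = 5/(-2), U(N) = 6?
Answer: 3087/4 ≈ 771.75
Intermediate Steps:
R(G) = -G/4 (R(G) = G*(-¼) = -G/4)
w(l) = -5/2 (w(l) = 5*(-½) = -5/2)
B(y) = -7
p = -441/4 (p = -7*(6 + 1)*(-¼*(-5) + 1) = -49*(5/4 + 1) = -49*9/4 = -7*63/4 = -441/4 ≈ -110.25)
B(w(U(2)))*p = -7*(-441/4) = 3087/4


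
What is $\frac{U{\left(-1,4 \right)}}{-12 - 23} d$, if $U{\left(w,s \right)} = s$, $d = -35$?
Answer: $4$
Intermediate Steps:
$\frac{U{\left(-1,4 \right)}}{-12 - 23} d = \frac{4}{-12 - 23} \left(-35\right) = \frac{4}{-35} \left(-35\right) = 4 \left(- \frac{1}{35}\right) \left(-35\right) = \left(- \frac{4}{35}\right) \left(-35\right) = 4$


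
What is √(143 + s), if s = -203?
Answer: 2*I*√15 ≈ 7.746*I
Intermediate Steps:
√(143 + s) = √(143 - 203) = √(-60) = 2*I*√15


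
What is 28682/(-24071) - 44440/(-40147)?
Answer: -81781014/966378437 ≈ -0.084626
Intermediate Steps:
28682/(-24071) - 44440/(-40147) = 28682*(-1/24071) - 44440*(-1/40147) = -28682/24071 + 44440/40147 = -81781014/966378437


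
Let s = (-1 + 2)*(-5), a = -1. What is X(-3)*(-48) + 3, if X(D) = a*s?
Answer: -237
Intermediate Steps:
s = -5 (s = 1*(-5) = -5)
X(D) = 5 (X(D) = -1*(-5) = 5)
X(-3)*(-48) + 3 = 5*(-48) + 3 = -240 + 3 = -237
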